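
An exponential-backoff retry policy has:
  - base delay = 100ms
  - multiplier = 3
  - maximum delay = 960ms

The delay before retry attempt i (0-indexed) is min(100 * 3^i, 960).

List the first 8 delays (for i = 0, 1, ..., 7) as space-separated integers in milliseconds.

Computing each delay:
  i=0: min(100*3^0, 960) = 100
  i=1: min(100*3^1, 960) = 300
  i=2: min(100*3^2, 960) = 900
  i=3: min(100*3^3, 960) = 960
  i=4: min(100*3^4, 960) = 960
  i=5: min(100*3^5, 960) = 960
  i=6: min(100*3^6, 960) = 960
  i=7: min(100*3^7, 960) = 960

Answer: 100 300 900 960 960 960 960 960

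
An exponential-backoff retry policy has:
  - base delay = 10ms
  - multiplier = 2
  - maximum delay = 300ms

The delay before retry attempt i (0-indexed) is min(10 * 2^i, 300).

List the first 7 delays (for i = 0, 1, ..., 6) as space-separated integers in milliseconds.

Answer: 10 20 40 80 160 300 300

Derivation:
Computing each delay:
  i=0: min(10*2^0, 300) = 10
  i=1: min(10*2^1, 300) = 20
  i=2: min(10*2^2, 300) = 40
  i=3: min(10*2^3, 300) = 80
  i=4: min(10*2^4, 300) = 160
  i=5: min(10*2^5, 300) = 300
  i=6: min(10*2^6, 300) = 300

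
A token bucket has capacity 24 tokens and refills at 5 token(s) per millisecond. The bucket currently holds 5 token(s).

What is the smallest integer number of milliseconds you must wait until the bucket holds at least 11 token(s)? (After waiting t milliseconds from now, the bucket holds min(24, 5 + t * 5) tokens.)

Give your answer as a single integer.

Answer: 2

Derivation:
Need 5 + t * 5 >= 11, so t >= 6/5.
Smallest integer t = ceil(6/5) = 2.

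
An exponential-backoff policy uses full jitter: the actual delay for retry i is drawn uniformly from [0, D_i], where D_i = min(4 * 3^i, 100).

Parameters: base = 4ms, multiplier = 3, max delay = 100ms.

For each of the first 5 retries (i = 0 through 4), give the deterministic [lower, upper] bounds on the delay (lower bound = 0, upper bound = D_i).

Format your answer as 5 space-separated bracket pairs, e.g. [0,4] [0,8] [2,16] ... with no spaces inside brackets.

Answer: [0,4] [0,12] [0,36] [0,100] [0,100]

Derivation:
Computing bounds per retry:
  i=0: D_i=min(4*3^0,100)=4, bounds=[0,4]
  i=1: D_i=min(4*3^1,100)=12, bounds=[0,12]
  i=2: D_i=min(4*3^2,100)=36, bounds=[0,36]
  i=3: D_i=min(4*3^3,100)=100, bounds=[0,100]
  i=4: D_i=min(4*3^4,100)=100, bounds=[0,100]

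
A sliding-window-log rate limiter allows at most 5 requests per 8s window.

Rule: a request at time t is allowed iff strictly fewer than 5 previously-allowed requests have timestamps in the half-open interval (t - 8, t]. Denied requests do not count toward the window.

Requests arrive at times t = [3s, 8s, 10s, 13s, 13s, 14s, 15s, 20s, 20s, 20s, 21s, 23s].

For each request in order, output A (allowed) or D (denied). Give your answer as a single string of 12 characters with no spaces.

Tracking allowed requests in the window:
  req#1 t=3s: ALLOW
  req#2 t=8s: ALLOW
  req#3 t=10s: ALLOW
  req#4 t=13s: ALLOW
  req#5 t=13s: ALLOW
  req#6 t=14s: ALLOW
  req#7 t=15s: DENY
  req#8 t=20s: ALLOW
  req#9 t=20s: ALLOW
  req#10 t=20s: DENY
  req#11 t=21s: ALLOW
  req#12 t=23s: ALLOW

Answer: AAAAAADAADAA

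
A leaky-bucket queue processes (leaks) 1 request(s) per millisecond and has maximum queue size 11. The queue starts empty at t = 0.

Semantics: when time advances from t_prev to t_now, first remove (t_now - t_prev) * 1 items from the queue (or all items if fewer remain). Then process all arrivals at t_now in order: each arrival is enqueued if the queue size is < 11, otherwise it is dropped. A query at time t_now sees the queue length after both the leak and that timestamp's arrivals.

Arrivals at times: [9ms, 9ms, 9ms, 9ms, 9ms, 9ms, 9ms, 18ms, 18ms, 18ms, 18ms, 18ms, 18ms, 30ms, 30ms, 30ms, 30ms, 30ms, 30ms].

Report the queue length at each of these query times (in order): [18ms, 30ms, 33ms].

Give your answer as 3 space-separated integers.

Queue lengths at query times:
  query t=18ms: backlog = 6
  query t=30ms: backlog = 6
  query t=33ms: backlog = 3

Answer: 6 6 3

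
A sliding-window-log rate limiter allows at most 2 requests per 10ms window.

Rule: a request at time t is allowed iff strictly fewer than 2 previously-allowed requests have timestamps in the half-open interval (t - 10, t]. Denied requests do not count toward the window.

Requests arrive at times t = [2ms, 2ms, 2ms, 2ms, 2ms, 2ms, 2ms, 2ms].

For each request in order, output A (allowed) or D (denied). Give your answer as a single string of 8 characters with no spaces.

Tracking allowed requests in the window:
  req#1 t=2ms: ALLOW
  req#2 t=2ms: ALLOW
  req#3 t=2ms: DENY
  req#4 t=2ms: DENY
  req#5 t=2ms: DENY
  req#6 t=2ms: DENY
  req#7 t=2ms: DENY
  req#8 t=2ms: DENY

Answer: AADDDDDD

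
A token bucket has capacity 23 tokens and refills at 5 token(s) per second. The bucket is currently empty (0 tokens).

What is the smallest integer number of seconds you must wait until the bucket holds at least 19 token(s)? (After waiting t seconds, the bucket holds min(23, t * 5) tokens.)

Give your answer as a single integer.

Answer: 4

Derivation:
Need t * 5 >= 19, so t >= 19/5.
Smallest integer t = ceil(19/5) = 4.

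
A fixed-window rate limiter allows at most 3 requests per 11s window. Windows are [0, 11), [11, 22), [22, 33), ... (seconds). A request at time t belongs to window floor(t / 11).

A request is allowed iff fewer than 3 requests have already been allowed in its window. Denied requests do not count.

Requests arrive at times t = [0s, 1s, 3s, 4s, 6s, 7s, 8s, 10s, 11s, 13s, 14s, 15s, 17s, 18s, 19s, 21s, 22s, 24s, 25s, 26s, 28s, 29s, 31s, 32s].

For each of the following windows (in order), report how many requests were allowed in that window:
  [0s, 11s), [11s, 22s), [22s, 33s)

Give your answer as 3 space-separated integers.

Answer: 3 3 3

Derivation:
Processing requests:
  req#1 t=0s (window 0): ALLOW
  req#2 t=1s (window 0): ALLOW
  req#3 t=3s (window 0): ALLOW
  req#4 t=4s (window 0): DENY
  req#5 t=6s (window 0): DENY
  req#6 t=7s (window 0): DENY
  req#7 t=8s (window 0): DENY
  req#8 t=10s (window 0): DENY
  req#9 t=11s (window 1): ALLOW
  req#10 t=13s (window 1): ALLOW
  req#11 t=14s (window 1): ALLOW
  req#12 t=15s (window 1): DENY
  req#13 t=17s (window 1): DENY
  req#14 t=18s (window 1): DENY
  req#15 t=19s (window 1): DENY
  req#16 t=21s (window 1): DENY
  req#17 t=22s (window 2): ALLOW
  req#18 t=24s (window 2): ALLOW
  req#19 t=25s (window 2): ALLOW
  req#20 t=26s (window 2): DENY
  req#21 t=28s (window 2): DENY
  req#22 t=29s (window 2): DENY
  req#23 t=31s (window 2): DENY
  req#24 t=32s (window 2): DENY

Allowed counts by window: 3 3 3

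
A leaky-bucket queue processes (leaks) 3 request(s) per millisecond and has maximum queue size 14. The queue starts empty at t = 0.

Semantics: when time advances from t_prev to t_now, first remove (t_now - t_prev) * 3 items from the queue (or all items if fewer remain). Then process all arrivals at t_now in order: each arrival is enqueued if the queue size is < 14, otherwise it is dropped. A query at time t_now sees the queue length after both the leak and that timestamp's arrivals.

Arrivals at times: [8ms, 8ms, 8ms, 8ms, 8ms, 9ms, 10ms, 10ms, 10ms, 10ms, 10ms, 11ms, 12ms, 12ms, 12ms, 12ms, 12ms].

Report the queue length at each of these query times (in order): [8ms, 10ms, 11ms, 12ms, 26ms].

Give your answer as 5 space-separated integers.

Queue lengths at query times:
  query t=8ms: backlog = 5
  query t=10ms: backlog = 5
  query t=11ms: backlog = 3
  query t=12ms: backlog = 5
  query t=26ms: backlog = 0

Answer: 5 5 3 5 0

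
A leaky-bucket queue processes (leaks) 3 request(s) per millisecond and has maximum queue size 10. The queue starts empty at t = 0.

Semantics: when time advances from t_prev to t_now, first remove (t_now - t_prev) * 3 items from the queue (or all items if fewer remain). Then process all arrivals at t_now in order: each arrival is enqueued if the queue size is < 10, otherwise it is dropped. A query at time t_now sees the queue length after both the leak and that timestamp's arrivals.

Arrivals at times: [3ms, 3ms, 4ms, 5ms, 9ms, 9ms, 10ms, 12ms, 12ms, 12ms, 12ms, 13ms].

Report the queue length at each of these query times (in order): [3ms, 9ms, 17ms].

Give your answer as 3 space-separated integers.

Answer: 2 2 0

Derivation:
Queue lengths at query times:
  query t=3ms: backlog = 2
  query t=9ms: backlog = 2
  query t=17ms: backlog = 0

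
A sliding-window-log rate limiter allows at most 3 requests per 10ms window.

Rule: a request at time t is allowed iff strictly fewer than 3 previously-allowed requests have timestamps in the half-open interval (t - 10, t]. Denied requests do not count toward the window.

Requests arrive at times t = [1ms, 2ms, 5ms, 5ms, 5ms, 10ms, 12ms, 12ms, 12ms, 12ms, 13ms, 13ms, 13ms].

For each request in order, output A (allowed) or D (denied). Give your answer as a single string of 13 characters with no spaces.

Tracking allowed requests in the window:
  req#1 t=1ms: ALLOW
  req#2 t=2ms: ALLOW
  req#3 t=5ms: ALLOW
  req#4 t=5ms: DENY
  req#5 t=5ms: DENY
  req#6 t=10ms: DENY
  req#7 t=12ms: ALLOW
  req#8 t=12ms: ALLOW
  req#9 t=12ms: DENY
  req#10 t=12ms: DENY
  req#11 t=13ms: DENY
  req#12 t=13ms: DENY
  req#13 t=13ms: DENY

Answer: AAADDDAADDDDD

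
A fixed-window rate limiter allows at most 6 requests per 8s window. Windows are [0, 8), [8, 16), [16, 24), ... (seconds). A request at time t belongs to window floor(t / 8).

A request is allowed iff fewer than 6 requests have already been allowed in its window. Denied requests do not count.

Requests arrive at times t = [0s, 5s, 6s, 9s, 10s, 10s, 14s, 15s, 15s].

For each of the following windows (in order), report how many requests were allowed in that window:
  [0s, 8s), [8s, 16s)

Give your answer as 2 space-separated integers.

Processing requests:
  req#1 t=0s (window 0): ALLOW
  req#2 t=5s (window 0): ALLOW
  req#3 t=6s (window 0): ALLOW
  req#4 t=9s (window 1): ALLOW
  req#5 t=10s (window 1): ALLOW
  req#6 t=10s (window 1): ALLOW
  req#7 t=14s (window 1): ALLOW
  req#8 t=15s (window 1): ALLOW
  req#9 t=15s (window 1): ALLOW

Allowed counts by window: 3 6

Answer: 3 6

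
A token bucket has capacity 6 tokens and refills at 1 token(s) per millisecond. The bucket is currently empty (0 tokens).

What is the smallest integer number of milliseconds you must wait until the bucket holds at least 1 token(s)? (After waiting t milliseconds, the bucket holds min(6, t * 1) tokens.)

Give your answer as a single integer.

Need t * 1 >= 1, so t >= 1/1.
Smallest integer t = ceil(1/1) = 1.

Answer: 1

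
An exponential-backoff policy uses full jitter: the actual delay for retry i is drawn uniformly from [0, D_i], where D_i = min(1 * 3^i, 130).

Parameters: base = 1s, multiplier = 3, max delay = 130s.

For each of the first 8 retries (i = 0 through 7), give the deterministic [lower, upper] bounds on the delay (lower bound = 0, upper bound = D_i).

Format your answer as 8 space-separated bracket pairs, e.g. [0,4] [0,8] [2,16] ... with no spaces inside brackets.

Computing bounds per retry:
  i=0: D_i=min(1*3^0,130)=1, bounds=[0,1]
  i=1: D_i=min(1*3^1,130)=3, bounds=[0,3]
  i=2: D_i=min(1*3^2,130)=9, bounds=[0,9]
  i=3: D_i=min(1*3^3,130)=27, bounds=[0,27]
  i=4: D_i=min(1*3^4,130)=81, bounds=[0,81]
  i=5: D_i=min(1*3^5,130)=130, bounds=[0,130]
  i=6: D_i=min(1*3^6,130)=130, bounds=[0,130]
  i=7: D_i=min(1*3^7,130)=130, bounds=[0,130]

Answer: [0,1] [0,3] [0,9] [0,27] [0,81] [0,130] [0,130] [0,130]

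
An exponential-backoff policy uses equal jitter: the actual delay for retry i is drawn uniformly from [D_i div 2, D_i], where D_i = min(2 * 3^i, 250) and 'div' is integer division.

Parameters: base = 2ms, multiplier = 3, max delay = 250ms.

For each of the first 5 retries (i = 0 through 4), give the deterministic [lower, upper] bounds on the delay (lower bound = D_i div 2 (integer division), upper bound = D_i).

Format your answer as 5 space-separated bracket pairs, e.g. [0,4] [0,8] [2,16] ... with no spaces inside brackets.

Answer: [1,2] [3,6] [9,18] [27,54] [81,162]

Derivation:
Computing bounds per retry:
  i=0: D_i=min(2*3^0,250)=2, bounds=[1,2]
  i=1: D_i=min(2*3^1,250)=6, bounds=[3,6]
  i=2: D_i=min(2*3^2,250)=18, bounds=[9,18]
  i=3: D_i=min(2*3^3,250)=54, bounds=[27,54]
  i=4: D_i=min(2*3^4,250)=162, bounds=[81,162]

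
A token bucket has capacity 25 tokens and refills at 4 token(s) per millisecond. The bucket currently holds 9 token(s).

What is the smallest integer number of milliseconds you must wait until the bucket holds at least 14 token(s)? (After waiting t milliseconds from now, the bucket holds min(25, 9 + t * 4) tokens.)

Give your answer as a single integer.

Answer: 2

Derivation:
Need 9 + t * 4 >= 14, so t >= 5/4.
Smallest integer t = ceil(5/4) = 2.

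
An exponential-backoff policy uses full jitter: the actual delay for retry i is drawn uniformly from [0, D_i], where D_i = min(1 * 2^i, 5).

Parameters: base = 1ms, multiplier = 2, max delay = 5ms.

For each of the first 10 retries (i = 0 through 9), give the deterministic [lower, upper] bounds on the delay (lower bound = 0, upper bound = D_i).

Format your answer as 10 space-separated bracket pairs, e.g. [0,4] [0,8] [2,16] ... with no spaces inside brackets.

Computing bounds per retry:
  i=0: D_i=min(1*2^0,5)=1, bounds=[0,1]
  i=1: D_i=min(1*2^1,5)=2, bounds=[0,2]
  i=2: D_i=min(1*2^2,5)=4, bounds=[0,4]
  i=3: D_i=min(1*2^3,5)=5, bounds=[0,5]
  i=4: D_i=min(1*2^4,5)=5, bounds=[0,5]
  i=5: D_i=min(1*2^5,5)=5, bounds=[0,5]
  i=6: D_i=min(1*2^6,5)=5, bounds=[0,5]
  i=7: D_i=min(1*2^7,5)=5, bounds=[0,5]
  i=8: D_i=min(1*2^8,5)=5, bounds=[0,5]
  i=9: D_i=min(1*2^9,5)=5, bounds=[0,5]

Answer: [0,1] [0,2] [0,4] [0,5] [0,5] [0,5] [0,5] [0,5] [0,5] [0,5]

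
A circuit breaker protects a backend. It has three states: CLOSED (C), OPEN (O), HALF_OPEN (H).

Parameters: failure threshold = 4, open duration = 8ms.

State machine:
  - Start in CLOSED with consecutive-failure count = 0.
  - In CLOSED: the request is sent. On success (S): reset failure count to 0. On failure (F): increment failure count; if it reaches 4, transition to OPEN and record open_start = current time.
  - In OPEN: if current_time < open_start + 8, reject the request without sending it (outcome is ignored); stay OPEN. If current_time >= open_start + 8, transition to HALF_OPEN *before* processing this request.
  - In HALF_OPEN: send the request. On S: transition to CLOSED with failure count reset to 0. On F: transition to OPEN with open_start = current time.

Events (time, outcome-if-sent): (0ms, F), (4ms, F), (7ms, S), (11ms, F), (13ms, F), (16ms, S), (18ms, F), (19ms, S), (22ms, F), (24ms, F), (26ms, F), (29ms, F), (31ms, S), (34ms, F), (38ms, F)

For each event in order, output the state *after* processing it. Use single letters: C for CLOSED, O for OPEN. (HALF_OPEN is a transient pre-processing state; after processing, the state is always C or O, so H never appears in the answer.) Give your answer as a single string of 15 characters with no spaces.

Answer: CCCCCCCCCCCOOOO

Derivation:
State after each event:
  event#1 t=0ms outcome=F: state=CLOSED
  event#2 t=4ms outcome=F: state=CLOSED
  event#3 t=7ms outcome=S: state=CLOSED
  event#4 t=11ms outcome=F: state=CLOSED
  event#5 t=13ms outcome=F: state=CLOSED
  event#6 t=16ms outcome=S: state=CLOSED
  event#7 t=18ms outcome=F: state=CLOSED
  event#8 t=19ms outcome=S: state=CLOSED
  event#9 t=22ms outcome=F: state=CLOSED
  event#10 t=24ms outcome=F: state=CLOSED
  event#11 t=26ms outcome=F: state=CLOSED
  event#12 t=29ms outcome=F: state=OPEN
  event#13 t=31ms outcome=S: state=OPEN
  event#14 t=34ms outcome=F: state=OPEN
  event#15 t=38ms outcome=F: state=OPEN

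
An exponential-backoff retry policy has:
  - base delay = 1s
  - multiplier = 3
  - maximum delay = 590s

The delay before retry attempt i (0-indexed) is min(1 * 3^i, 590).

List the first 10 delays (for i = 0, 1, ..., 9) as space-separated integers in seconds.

Computing each delay:
  i=0: min(1*3^0, 590) = 1
  i=1: min(1*3^1, 590) = 3
  i=2: min(1*3^2, 590) = 9
  i=3: min(1*3^3, 590) = 27
  i=4: min(1*3^4, 590) = 81
  i=5: min(1*3^5, 590) = 243
  i=6: min(1*3^6, 590) = 590
  i=7: min(1*3^7, 590) = 590
  i=8: min(1*3^8, 590) = 590
  i=9: min(1*3^9, 590) = 590

Answer: 1 3 9 27 81 243 590 590 590 590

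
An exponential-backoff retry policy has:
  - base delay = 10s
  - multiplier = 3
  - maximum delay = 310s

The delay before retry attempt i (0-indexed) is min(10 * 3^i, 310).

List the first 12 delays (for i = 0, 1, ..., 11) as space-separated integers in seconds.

Computing each delay:
  i=0: min(10*3^0, 310) = 10
  i=1: min(10*3^1, 310) = 30
  i=2: min(10*3^2, 310) = 90
  i=3: min(10*3^3, 310) = 270
  i=4: min(10*3^4, 310) = 310
  i=5: min(10*3^5, 310) = 310
  i=6: min(10*3^6, 310) = 310
  i=7: min(10*3^7, 310) = 310
  i=8: min(10*3^8, 310) = 310
  i=9: min(10*3^9, 310) = 310
  i=10: min(10*3^10, 310) = 310
  i=11: min(10*3^11, 310) = 310

Answer: 10 30 90 270 310 310 310 310 310 310 310 310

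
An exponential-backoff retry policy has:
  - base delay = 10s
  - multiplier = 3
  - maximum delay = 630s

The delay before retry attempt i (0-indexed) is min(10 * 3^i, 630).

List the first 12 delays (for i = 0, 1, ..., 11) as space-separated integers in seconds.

Answer: 10 30 90 270 630 630 630 630 630 630 630 630

Derivation:
Computing each delay:
  i=0: min(10*3^0, 630) = 10
  i=1: min(10*3^1, 630) = 30
  i=2: min(10*3^2, 630) = 90
  i=3: min(10*3^3, 630) = 270
  i=4: min(10*3^4, 630) = 630
  i=5: min(10*3^5, 630) = 630
  i=6: min(10*3^6, 630) = 630
  i=7: min(10*3^7, 630) = 630
  i=8: min(10*3^8, 630) = 630
  i=9: min(10*3^9, 630) = 630
  i=10: min(10*3^10, 630) = 630
  i=11: min(10*3^11, 630) = 630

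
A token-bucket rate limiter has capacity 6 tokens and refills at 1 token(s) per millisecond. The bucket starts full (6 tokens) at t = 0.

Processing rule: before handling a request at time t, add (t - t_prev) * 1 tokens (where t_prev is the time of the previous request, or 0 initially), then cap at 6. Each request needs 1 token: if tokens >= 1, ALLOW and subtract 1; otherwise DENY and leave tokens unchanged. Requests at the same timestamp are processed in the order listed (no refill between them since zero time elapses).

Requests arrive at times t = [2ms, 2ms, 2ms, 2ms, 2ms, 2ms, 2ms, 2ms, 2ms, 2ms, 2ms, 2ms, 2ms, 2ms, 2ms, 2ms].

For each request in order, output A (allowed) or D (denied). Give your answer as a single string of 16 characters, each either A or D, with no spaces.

Answer: AAAAAADDDDDDDDDD

Derivation:
Simulating step by step:
  req#1 t=2ms: ALLOW
  req#2 t=2ms: ALLOW
  req#3 t=2ms: ALLOW
  req#4 t=2ms: ALLOW
  req#5 t=2ms: ALLOW
  req#6 t=2ms: ALLOW
  req#7 t=2ms: DENY
  req#8 t=2ms: DENY
  req#9 t=2ms: DENY
  req#10 t=2ms: DENY
  req#11 t=2ms: DENY
  req#12 t=2ms: DENY
  req#13 t=2ms: DENY
  req#14 t=2ms: DENY
  req#15 t=2ms: DENY
  req#16 t=2ms: DENY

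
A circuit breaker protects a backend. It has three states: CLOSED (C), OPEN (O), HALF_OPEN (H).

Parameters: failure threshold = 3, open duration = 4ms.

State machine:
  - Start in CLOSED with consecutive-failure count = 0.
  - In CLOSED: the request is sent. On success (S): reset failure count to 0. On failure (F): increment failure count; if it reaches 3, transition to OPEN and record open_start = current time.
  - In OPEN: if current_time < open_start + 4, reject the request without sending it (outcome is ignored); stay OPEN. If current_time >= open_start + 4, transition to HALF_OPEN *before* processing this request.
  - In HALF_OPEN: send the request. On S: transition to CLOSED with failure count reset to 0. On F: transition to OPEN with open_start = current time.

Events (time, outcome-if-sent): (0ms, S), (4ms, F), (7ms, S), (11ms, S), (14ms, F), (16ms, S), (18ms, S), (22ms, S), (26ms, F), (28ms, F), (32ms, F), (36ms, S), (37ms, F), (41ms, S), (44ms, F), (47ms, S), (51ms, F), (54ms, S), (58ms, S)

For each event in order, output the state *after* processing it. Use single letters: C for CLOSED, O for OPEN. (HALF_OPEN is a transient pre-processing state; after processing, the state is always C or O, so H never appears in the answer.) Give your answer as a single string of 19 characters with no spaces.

Answer: CCCCCCCCCCOCCCCCCCC

Derivation:
State after each event:
  event#1 t=0ms outcome=S: state=CLOSED
  event#2 t=4ms outcome=F: state=CLOSED
  event#3 t=7ms outcome=S: state=CLOSED
  event#4 t=11ms outcome=S: state=CLOSED
  event#5 t=14ms outcome=F: state=CLOSED
  event#6 t=16ms outcome=S: state=CLOSED
  event#7 t=18ms outcome=S: state=CLOSED
  event#8 t=22ms outcome=S: state=CLOSED
  event#9 t=26ms outcome=F: state=CLOSED
  event#10 t=28ms outcome=F: state=CLOSED
  event#11 t=32ms outcome=F: state=OPEN
  event#12 t=36ms outcome=S: state=CLOSED
  event#13 t=37ms outcome=F: state=CLOSED
  event#14 t=41ms outcome=S: state=CLOSED
  event#15 t=44ms outcome=F: state=CLOSED
  event#16 t=47ms outcome=S: state=CLOSED
  event#17 t=51ms outcome=F: state=CLOSED
  event#18 t=54ms outcome=S: state=CLOSED
  event#19 t=58ms outcome=S: state=CLOSED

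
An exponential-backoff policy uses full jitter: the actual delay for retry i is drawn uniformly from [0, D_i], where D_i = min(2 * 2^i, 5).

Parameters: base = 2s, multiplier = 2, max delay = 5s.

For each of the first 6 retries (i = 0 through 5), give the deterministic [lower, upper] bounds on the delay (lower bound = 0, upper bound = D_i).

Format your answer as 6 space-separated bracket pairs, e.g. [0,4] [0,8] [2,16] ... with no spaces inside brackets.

Computing bounds per retry:
  i=0: D_i=min(2*2^0,5)=2, bounds=[0,2]
  i=1: D_i=min(2*2^1,5)=4, bounds=[0,4]
  i=2: D_i=min(2*2^2,5)=5, bounds=[0,5]
  i=3: D_i=min(2*2^3,5)=5, bounds=[0,5]
  i=4: D_i=min(2*2^4,5)=5, bounds=[0,5]
  i=5: D_i=min(2*2^5,5)=5, bounds=[0,5]

Answer: [0,2] [0,4] [0,5] [0,5] [0,5] [0,5]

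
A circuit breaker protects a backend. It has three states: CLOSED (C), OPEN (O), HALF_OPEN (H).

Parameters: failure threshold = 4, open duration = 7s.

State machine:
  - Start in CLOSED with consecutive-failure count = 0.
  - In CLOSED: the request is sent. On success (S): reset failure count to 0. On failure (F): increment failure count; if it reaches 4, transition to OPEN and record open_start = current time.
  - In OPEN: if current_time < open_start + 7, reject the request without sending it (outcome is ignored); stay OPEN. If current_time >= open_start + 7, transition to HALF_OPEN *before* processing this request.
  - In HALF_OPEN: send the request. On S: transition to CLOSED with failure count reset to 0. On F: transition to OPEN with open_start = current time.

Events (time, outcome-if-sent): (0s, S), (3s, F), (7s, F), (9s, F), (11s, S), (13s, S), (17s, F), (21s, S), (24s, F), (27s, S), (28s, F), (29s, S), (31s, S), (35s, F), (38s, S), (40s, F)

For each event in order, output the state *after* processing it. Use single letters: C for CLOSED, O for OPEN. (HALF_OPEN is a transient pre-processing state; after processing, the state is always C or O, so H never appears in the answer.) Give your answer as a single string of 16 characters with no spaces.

Answer: CCCCCCCCCCCCCCCC

Derivation:
State after each event:
  event#1 t=0s outcome=S: state=CLOSED
  event#2 t=3s outcome=F: state=CLOSED
  event#3 t=7s outcome=F: state=CLOSED
  event#4 t=9s outcome=F: state=CLOSED
  event#5 t=11s outcome=S: state=CLOSED
  event#6 t=13s outcome=S: state=CLOSED
  event#7 t=17s outcome=F: state=CLOSED
  event#8 t=21s outcome=S: state=CLOSED
  event#9 t=24s outcome=F: state=CLOSED
  event#10 t=27s outcome=S: state=CLOSED
  event#11 t=28s outcome=F: state=CLOSED
  event#12 t=29s outcome=S: state=CLOSED
  event#13 t=31s outcome=S: state=CLOSED
  event#14 t=35s outcome=F: state=CLOSED
  event#15 t=38s outcome=S: state=CLOSED
  event#16 t=40s outcome=F: state=CLOSED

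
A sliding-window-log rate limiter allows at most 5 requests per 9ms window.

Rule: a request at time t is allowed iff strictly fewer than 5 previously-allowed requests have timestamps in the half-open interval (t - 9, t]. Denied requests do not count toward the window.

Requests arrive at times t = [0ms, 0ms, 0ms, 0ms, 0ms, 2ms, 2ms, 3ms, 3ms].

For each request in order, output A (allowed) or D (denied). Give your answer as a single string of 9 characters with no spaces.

Answer: AAAAADDDD

Derivation:
Tracking allowed requests in the window:
  req#1 t=0ms: ALLOW
  req#2 t=0ms: ALLOW
  req#3 t=0ms: ALLOW
  req#4 t=0ms: ALLOW
  req#5 t=0ms: ALLOW
  req#6 t=2ms: DENY
  req#7 t=2ms: DENY
  req#8 t=3ms: DENY
  req#9 t=3ms: DENY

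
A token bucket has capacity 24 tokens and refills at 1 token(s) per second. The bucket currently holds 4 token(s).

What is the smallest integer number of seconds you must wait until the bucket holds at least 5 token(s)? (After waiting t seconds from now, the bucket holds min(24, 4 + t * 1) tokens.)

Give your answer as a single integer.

Need 4 + t * 1 >= 5, so t >= 1/1.
Smallest integer t = ceil(1/1) = 1.

Answer: 1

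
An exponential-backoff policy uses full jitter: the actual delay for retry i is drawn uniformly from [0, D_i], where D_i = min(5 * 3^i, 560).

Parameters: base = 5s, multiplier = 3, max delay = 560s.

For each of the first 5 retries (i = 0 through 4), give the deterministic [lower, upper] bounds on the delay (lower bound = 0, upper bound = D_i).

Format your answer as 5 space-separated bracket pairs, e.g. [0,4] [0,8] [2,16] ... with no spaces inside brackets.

Computing bounds per retry:
  i=0: D_i=min(5*3^0,560)=5, bounds=[0,5]
  i=1: D_i=min(5*3^1,560)=15, bounds=[0,15]
  i=2: D_i=min(5*3^2,560)=45, bounds=[0,45]
  i=3: D_i=min(5*3^3,560)=135, bounds=[0,135]
  i=4: D_i=min(5*3^4,560)=405, bounds=[0,405]

Answer: [0,5] [0,15] [0,45] [0,135] [0,405]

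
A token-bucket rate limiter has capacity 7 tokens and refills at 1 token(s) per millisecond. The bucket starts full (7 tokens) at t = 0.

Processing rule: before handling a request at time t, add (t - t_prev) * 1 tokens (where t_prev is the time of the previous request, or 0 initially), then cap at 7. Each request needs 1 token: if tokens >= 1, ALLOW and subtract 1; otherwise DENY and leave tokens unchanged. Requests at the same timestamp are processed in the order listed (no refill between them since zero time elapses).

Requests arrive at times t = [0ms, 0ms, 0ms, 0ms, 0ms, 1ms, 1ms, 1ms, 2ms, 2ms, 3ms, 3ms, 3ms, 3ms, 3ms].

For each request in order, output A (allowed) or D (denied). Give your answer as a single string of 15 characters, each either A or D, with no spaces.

Answer: AAAAAAAAADADDDD

Derivation:
Simulating step by step:
  req#1 t=0ms: ALLOW
  req#2 t=0ms: ALLOW
  req#3 t=0ms: ALLOW
  req#4 t=0ms: ALLOW
  req#5 t=0ms: ALLOW
  req#6 t=1ms: ALLOW
  req#7 t=1ms: ALLOW
  req#8 t=1ms: ALLOW
  req#9 t=2ms: ALLOW
  req#10 t=2ms: DENY
  req#11 t=3ms: ALLOW
  req#12 t=3ms: DENY
  req#13 t=3ms: DENY
  req#14 t=3ms: DENY
  req#15 t=3ms: DENY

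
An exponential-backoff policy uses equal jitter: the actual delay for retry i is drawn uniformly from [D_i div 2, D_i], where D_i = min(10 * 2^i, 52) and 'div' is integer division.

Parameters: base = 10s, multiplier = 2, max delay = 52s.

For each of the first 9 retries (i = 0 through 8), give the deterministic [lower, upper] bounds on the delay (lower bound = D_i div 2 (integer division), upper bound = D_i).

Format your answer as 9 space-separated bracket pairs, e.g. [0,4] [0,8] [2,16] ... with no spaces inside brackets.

Answer: [5,10] [10,20] [20,40] [26,52] [26,52] [26,52] [26,52] [26,52] [26,52]

Derivation:
Computing bounds per retry:
  i=0: D_i=min(10*2^0,52)=10, bounds=[5,10]
  i=1: D_i=min(10*2^1,52)=20, bounds=[10,20]
  i=2: D_i=min(10*2^2,52)=40, bounds=[20,40]
  i=3: D_i=min(10*2^3,52)=52, bounds=[26,52]
  i=4: D_i=min(10*2^4,52)=52, bounds=[26,52]
  i=5: D_i=min(10*2^5,52)=52, bounds=[26,52]
  i=6: D_i=min(10*2^6,52)=52, bounds=[26,52]
  i=7: D_i=min(10*2^7,52)=52, bounds=[26,52]
  i=8: D_i=min(10*2^8,52)=52, bounds=[26,52]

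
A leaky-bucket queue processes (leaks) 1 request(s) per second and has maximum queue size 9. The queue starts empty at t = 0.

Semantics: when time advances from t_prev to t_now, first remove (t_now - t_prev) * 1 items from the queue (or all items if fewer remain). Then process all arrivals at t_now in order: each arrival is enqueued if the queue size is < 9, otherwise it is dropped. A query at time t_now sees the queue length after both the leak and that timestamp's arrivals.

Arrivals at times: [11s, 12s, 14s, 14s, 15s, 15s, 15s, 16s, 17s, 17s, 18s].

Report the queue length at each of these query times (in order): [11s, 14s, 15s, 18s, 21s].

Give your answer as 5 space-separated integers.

Queue lengths at query times:
  query t=11s: backlog = 1
  query t=14s: backlog = 2
  query t=15s: backlog = 4
  query t=18s: backlog = 5
  query t=21s: backlog = 2

Answer: 1 2 4 5 2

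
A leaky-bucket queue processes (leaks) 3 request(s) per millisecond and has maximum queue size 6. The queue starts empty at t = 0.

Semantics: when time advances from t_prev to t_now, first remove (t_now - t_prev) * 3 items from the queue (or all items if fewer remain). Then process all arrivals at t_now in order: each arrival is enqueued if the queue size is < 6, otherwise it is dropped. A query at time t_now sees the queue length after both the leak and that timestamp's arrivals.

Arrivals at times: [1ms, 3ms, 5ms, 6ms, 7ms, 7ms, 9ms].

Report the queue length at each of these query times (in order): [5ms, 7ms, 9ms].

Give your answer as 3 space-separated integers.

Queue lengths at query times:
  query t=5ms: backlog = 1
  query t=7ms: backlog = 2
  query t=9ms: backlog = 1

Answer: 1 2 1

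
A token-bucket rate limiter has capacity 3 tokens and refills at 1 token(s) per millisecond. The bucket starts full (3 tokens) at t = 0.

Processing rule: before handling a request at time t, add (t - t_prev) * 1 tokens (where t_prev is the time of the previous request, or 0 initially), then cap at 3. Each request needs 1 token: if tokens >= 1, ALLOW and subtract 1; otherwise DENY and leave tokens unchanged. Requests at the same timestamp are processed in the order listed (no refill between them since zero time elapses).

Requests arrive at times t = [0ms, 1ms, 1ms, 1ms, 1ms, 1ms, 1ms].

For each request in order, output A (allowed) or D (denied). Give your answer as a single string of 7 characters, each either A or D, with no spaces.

Answer: AAAADDD

Derivation:
Simulating step by step:
  req#1 t=0ms: ALLOW
  req#2 t=1ms: ALLOW
  req#3 t=1ms: ALLOW
  req#4 t=1ms: ALLOW
  req#5 t=1ms: DENY
  req#6 t=1ms: DENY
  req#7 t=1ms: DENY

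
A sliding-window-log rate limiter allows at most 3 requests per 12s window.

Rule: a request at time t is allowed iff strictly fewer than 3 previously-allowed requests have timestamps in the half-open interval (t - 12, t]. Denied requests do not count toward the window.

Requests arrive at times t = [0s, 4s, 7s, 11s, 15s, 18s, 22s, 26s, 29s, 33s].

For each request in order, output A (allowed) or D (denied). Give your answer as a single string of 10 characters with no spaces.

Answer: AAADAAADAA

Derivation:
Tracking allowed requests in the window:
  req#1 t=0s: ALLOW
  req#2 t=4s: ALLOW
  req#3 t=7s: ALLOW
  req#4 t=11s: DENY
  req#5 t=15s: ALLOW
  req#6 t=18s: ALLOW
  req#7 t=22s: ALLOW
  req#8 t=26s: DENY
  req#9 t=29s: ALLOW
  req#10 t=33s: ALLOW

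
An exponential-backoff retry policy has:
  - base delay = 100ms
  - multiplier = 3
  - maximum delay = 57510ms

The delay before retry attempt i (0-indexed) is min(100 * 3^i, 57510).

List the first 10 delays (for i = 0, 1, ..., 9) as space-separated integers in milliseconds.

Computing each delay:
  i=0: min(100*3^0, 57510) = 100
  i=1: min(100*3^1, 57510) = 300
  i=2: min(100*3^2, 57510) = 900
  i=3: min(100*3^3, 57510) = 2700
  i=4: min(100*3^4, 57510) = 8100
  i=5: min(100*3^5, 57510) = 24300
  i=6: min(100*3^6, 57510) = 57510
  i=7: min(100*3^7, 57510) = 57510
  i=8: min(100*3^8, 57510) = 57510
  i=9: min(100*3^9, 57510) = 57510

Answer: 100 300 900 2700 8100 24300 57510 57510 57510 57510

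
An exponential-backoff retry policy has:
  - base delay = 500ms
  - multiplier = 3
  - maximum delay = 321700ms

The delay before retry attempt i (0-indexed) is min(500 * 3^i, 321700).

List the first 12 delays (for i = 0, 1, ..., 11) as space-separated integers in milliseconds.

Computing each delay:
  i=0: min(500*3^0, 321700) = 500
  i=1: min(500*3^1, 321700) = 1500
  i=2: min(500*3^2, 321700) = 4500
  i=3: min(500*3^3, 321700) = 13500
  i=4: min(500*3^4, 321700) = 40500
  i=5: min(500*3^5, 321700) = 121500
  i=6: min(500*3^6, 321700) = 321700
  i=7: min(500*3^7, 321700) = 321700
  i=8: min(500*3^8, 321700) = 321700
  i=9: min(500*3^9, 321700) = 321700
  i=10: min(500*3^10, 321700) = 321700
  i=11: min(500*3^11, 321700) = 321700

Answer: 500 1500 4500 13500 40500 121500 321700 321700 321700 321700 321700 321700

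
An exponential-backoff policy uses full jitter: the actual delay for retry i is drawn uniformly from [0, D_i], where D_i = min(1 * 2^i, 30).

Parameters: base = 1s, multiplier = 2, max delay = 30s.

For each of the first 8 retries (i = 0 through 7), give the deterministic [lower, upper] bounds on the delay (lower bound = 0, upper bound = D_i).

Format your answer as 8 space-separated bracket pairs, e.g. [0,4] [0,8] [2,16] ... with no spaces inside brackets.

Computing bounds per retry:
  i=0: D_i=min(1*2^0,30)=1, bounds=[0,1]
  i=1: D_i=min(1*2^1,30)=2, bounds=[0,2]
  i=2: D_i=min(1*2^2,30)=4, bounds=[0,4]
  i=3: D_i=min(1*2^3,30)=8, bounds=[0,8]
  i=4: D_i=min(1*2^4,30)=16, bounds=[0,16]
  i=5: D_i=min(1*2^5,30)=30, bounds=[0,30]
  i=6: D_i=min(1*2^6,30)=30, bounds=[0,30]
  i=7: D_i=min(1*2^7,30)=30, bounds=[0,30]

Answer: [0,1] [0,2] [0,4] [0,8] [0,16] [0,30] [0,30] [0,30]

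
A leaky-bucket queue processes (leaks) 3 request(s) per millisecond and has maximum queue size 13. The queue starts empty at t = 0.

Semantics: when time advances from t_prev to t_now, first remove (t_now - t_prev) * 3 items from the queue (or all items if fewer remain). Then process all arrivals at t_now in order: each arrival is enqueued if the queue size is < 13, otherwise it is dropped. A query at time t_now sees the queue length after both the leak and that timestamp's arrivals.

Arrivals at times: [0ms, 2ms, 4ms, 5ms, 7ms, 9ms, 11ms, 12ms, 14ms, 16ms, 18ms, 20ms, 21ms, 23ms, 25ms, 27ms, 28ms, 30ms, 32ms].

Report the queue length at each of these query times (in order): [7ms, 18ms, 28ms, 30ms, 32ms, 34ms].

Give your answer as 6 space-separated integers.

Queue lengths at query times:
  query t=7ms: backlog = 1
  query t=18ms: backlog = 1
  query t=28ms: backlog = 1
  query t=30ms: backlog = 1
  query t=32ms: backlog = 1
  query t=34ms: backlog = 0

Answer: 1 1 1 1 1 0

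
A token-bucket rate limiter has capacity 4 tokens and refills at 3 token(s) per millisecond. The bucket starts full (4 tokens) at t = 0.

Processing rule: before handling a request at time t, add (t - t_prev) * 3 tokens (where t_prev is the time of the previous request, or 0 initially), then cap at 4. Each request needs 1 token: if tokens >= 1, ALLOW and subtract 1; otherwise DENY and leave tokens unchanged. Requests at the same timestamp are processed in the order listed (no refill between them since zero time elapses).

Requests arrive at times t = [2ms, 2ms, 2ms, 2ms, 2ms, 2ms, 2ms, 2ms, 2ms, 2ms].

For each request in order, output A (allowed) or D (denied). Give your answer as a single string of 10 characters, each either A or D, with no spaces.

Answer: AAAADDDDDD

Derivation:
Simulating step by step:
  req#1 t=2ms: ALLOW
  req#2 t=2ms: ALLOW
  req#3 t=2ms: ALLOW
  req#4 t=2ms: ALLOW
  req#5 t=2ms: DENY
  req#6 t=2ms: DENY
  req#7 t=2ms: DENY
  req#8 t=2ms: DENY
  req#9 t=2ms: DENY
  req#10 t=2ms: DENY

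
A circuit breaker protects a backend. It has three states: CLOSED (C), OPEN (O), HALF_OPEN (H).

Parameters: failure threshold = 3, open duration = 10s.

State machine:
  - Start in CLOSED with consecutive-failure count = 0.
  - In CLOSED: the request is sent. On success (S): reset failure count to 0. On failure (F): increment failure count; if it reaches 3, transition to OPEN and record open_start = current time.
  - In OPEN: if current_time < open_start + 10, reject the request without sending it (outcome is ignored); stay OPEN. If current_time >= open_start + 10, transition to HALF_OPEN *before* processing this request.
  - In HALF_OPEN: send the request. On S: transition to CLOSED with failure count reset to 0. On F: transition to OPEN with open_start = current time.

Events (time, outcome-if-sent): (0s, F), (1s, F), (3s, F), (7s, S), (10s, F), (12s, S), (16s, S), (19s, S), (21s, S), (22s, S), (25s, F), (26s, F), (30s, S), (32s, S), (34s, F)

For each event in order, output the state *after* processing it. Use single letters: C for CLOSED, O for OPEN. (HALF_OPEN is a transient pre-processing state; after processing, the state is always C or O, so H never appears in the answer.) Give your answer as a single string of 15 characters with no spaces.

State after each event:
  event#1 t=0s outcome=F: state=CLOSED
  event#2 t=1s outcome=F: state=CLOSED
  event#3 t=3s outcome=F: state=OPEN
  event#4 t=7s outcome=S: state=OPEN
  event#5 t=10s outcome=F: state=OPEN
  event#6 t=12s outcome=S: state=OPEN
  event#7 t=16s outcome=S: state=CLOSED
  event#8 t=19s outcome=S: state=CLOSED
  event#9 t=21s outcome=S: state=CLOSED
  event#10 t=22s outcome=S: state=CLOSED
  event#11 t=25s outcome=F: state=CLOSED
  event#12 t=26s outcome=F: state=CLOSED
  event#13 t=30s outcome=S: state=CLOSED
  event#14 t=32s outcome=S: state=CLOSED
  event#15 t=34s outcome=F: state=CLOSED

Answer: CCOOOOCCCCCCCCC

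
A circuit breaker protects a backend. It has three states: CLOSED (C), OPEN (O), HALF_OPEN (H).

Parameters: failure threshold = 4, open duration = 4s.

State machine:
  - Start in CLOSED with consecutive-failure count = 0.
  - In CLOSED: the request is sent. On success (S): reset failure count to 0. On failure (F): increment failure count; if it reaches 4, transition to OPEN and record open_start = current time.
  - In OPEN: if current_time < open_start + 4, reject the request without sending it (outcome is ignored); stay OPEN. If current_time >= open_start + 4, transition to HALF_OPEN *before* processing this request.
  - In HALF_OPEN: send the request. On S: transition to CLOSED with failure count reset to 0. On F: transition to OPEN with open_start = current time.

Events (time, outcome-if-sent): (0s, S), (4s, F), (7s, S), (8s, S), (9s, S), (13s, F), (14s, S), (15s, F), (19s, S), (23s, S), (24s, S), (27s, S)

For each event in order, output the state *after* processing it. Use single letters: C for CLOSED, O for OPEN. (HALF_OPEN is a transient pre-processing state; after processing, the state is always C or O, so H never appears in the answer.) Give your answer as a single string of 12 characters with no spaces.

State after each event:
  event#1 t=0s outcome=S: state=CLOSED
  event#2 t=4s outcome=F: state=CLOSED
  event#3 t=7s outcome=S: state=CLOSED
  event#4 t=8s outcome=S: state=CLOSED
  event#5 t=9s outcome=S: state=CLOSED
  event#6 t=13s outcome=F: state=CLOSED
  event#7 t=14s outcome=S: state=CLOSED
  event#8 t=15s outcome=F: state=CLOSED
  event#9 t=19s outcome=S: state=CLOSED
  event#10 t=23s outcome=S: state=CLOSED
  event#11 t=24s outcome=S: state=CLOSED
  event#12 t=27s outcome=S: state=CLOSED

Answer: CCCCCCCCCCCC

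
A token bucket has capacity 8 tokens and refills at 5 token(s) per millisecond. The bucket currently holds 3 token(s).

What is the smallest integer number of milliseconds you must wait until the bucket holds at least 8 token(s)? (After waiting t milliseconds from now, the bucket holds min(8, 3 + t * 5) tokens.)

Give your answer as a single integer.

Answer: 1

Derivation:
Need 3 + t * 5 >= 8, so t >= 5/5.
Smallest integer t = ceil(5/5) = 1.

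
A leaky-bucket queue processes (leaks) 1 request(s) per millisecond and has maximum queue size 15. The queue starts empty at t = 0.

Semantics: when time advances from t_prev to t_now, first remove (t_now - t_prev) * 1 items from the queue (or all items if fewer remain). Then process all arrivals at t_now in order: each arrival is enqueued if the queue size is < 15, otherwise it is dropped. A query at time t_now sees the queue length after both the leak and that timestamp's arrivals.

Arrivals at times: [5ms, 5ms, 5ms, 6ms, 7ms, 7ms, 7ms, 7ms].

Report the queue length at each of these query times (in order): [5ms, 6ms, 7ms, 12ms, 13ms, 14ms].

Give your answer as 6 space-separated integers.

Answer: 3 3 6 1 0 0

Derivation:
Queue lengths at query times:
  query t=5ms: backlog = 3
  query t=6ms: backlog = 3
  query t=7ms: backlog = 6
  query t=12ms: backlog = 1
  query t=13ms: backlog = 0
  query t=14ms: backlog = 0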